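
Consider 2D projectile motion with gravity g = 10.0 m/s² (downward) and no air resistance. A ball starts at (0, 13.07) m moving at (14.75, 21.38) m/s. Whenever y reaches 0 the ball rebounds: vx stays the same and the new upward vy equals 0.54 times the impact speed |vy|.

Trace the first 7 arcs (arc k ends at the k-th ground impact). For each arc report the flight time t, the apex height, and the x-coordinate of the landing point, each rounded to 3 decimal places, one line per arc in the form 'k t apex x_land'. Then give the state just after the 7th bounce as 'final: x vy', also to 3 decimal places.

Arc 1: start y=13.070, vy=21.380 → t=4.818, apex=35.925, x_land=71.073, impact vy=-26.805
  bounce: vy ← 0.54·26.805 = 14.475
Arc 2: start y=0.000, vy=14.475 → t=2.895, apex=10.476, x_land=113.773, impact vy=-14.475
  bounce: vy ← 0.54·14.475 = 7.816
Arc 3: start y=0.000, vy=7.816 → t=1.563, apex=3.055, x_land=136.831, impact vy=-7.816
  bounce: vy ← 0.54·7.816 = 4.221
Arc 4: start y=0.000, vy=4.221 → t=0.844, apex=0.891, x_land=149.283, impact vy=-4.221
  bounce: vy ← 0.54·4.221 = 2.279
Arc 5: start y=0.000, vy=2.279 → t=0.456, apex=0.260, x_land=156.006, impact vy=-2.279
  bounce: vy ← 0.54·2.279 = 1.231
Arc 6: start y=0.000, vy=1.231 → t=0.246, apex=0.076, x_land=159.637, impact vy=-1.231
  bounce: vy ← 0.54·1.231 = 0.665
Arc 7: start y=0.000, vy=0.665 → t=0.133, apex=0.022, x_land=161.598, impact vy=-0.665
  bounce: vy ← 0.54·0.665 = 0.359

1 4.818 35.925 71.073
2 2.895 10.476 113.773
3 1.563 3.055 136.831
4 0.844 0.891 149.283
5 0.456 0.260 156.006
6 0.246 0.076 159.637
7 0.133 0.022 161.598
final: 161.598 0.359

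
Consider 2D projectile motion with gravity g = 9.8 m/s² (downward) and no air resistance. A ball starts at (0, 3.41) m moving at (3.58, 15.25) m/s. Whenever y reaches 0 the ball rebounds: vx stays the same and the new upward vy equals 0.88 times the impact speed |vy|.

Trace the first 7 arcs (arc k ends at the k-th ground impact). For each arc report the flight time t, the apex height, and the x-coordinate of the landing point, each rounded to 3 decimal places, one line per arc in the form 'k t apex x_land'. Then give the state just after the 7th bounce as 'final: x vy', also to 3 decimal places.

1 3.322 15.275 11.892
2 3.108 11.829 23.017
3 2.735 9.161 32.807
4 2.406 7.094 41.422
5 2.118 5.494 49.003
6 1.864 4.254 55.674
7 1.640 3.294 61.545
final: 61.545 7.071

Arc 1: start y=3.410, vy=15.250 → t=3.322, apex=15.275, x_land=11.892, impact vy=-17.303
  bounce: vy ← 0.88·17.303 = 15.227
Arc 2: start y=0.000, vy=15.227 → t=3.108, apex=11.829, x_land=23.017, impact vy=-15.227
  bounce: vy ← 0.88·15.227 = 13.400
Arc 3: start y=0.000, vy=13.400 → t=2.735, apex=9.161, x_land=32.807, impact vy=-13.400
  bounce: vy ← 0.88·13.400 = 11.792
Arc 4: start y=0.000, vy=11.792 → t=2.406, apex=7.094, x_land=41.422, impact vy=-11.792
  bounce: vy ← 0.88·11.792 = 10.377
Arc 5: start y=0.000, vy=10.377 → t=2.118, apex=5.494, x_land=49.003, impact vy=-10.377
  bounce: vy ← 0.88·10.377 = 9.131
Arc 6: start y=0.000, vy=9.131 → t=1.864, apex=4.254, x_land=55.674, impact vy=-9.131
  bounce: vy ← 0.88·9.131 = 8.036
Arc 7: start y=0.000, vy=8.036 → t=1.640, apex=3.294, x_land=61.545, impact vy=-8.036
  bounce: vy ← 0.88·8.036 = 7.071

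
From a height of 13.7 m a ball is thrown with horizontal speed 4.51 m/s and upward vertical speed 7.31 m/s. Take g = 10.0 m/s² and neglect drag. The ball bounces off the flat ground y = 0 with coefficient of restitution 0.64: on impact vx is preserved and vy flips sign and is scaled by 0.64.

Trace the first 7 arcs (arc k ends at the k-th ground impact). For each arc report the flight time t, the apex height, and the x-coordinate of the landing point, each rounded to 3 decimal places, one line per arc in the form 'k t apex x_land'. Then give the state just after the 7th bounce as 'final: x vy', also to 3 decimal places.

1 2.541 16.372 11.458
2 2.316 6.706 21.904
3 1.482 2.747 28.589
4 0.949 1.125 32.868
5 0.607 0.461 35.606
6 0.389 0.189 37.359
7 0.249 0.077 38.480
final: 38.480 0.796

Arc 1: start y=13.700, vy=7.310 → t=2.541, apex=16.372, x_land=11.458, impact vy=-18.095
  bounce: vy ← 0.64·18.095 = 11.581
Arc 2: start y=0.000, vy=11.581 → t=2.316, apex=6.706, x_land=21.904, impact vy=-11.581
  bounce: vy ← 0.64·11.581 = 7.412
Arc 3: start y=0.000, vy=7.412 → t=1.482, apex=2.747, x_land=28.589, impact vy=-7.412
  bounce: vy ← 0.64·7.412 = 4.744
Arc 4: start y=0.000, vy=4.744 → t=0.949, apex=1.125, x_land=32.868, impact vy=-4.744
  bounce: vy ← 0.64·4.744 = 3.036
Arc 5: start y=0.000, vy=3.036 → t=0.607, apex=0.461, x_land=35.606, impact vy=-3.036
  bounce: vy ← 0.64·3.036 = 1.943
Arc 6: start y=0.000, vy=1.943 → t=0.389, apex=0.189, x_land=37.359, impact vy=-1.943
  bounce: vy ← 0.64·1.943 = 1.243
Arc 7: start y=0.000, vy=1.243 → t=0.249, apex=0.077, x_land=38.480, impact vy=-1.243
  bounce: vy ← 0.64·1.243 = 0.796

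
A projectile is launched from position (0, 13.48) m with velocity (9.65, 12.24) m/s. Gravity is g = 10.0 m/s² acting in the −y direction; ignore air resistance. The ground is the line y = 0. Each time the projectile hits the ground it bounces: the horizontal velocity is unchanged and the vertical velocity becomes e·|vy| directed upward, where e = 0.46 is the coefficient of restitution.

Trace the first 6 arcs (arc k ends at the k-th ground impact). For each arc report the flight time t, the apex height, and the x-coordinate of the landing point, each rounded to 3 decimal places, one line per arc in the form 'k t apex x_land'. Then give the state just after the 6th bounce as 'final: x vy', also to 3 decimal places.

1 3.272 20.971 31.574
2 1.884 4.437 49.756
3 0.867 0.939 58.120
4 0.399 0.199 61.967
5 0.183 0.042 63.737
6 0.084 0.009 64.551
final: 64.551 0.194

Arc 1: start y=13.480, vy=12.240 → t=3.272, apex=20.971, x_land=31.574, impact vy=-20.480
  bounce: vy ← 0.46·20.480 = 9.421
Arc 2: start y=0.000, vy=9.421 → t=1.884, apex=4.437, x_land=49.756, impact vy=-9.421
  bounce: vy ← 0.46·9.421 = 4.334
Arc 3: start y=0.000, vy=4.334 → t=0.867, apex=0.939, x_land=58.120, impact vy=-4.334
  bounce: vy ← 0.46·4.334 = 1.993
Arc 4: start y=0.000, vy=1.993 → t=0.399, apex=0.199, x_land=61.967, impact vy=-1.993
  bounce: vy ← 0.46·1.993 = 0.917
Arc 5: start y=0.000, vy=0.917 → t=0.183, apex=0.042, x_land=63.737, impact vy=-0.917
  bounce: vy ← 0.46·0.917 = 0.422
Arc 6: start y=0.000, vy=0.422 → t=0.084, apex=0.009, x_land=64.551, impact vy=-0.422
  bounce: vy ← 0.46·0.422 = 0.194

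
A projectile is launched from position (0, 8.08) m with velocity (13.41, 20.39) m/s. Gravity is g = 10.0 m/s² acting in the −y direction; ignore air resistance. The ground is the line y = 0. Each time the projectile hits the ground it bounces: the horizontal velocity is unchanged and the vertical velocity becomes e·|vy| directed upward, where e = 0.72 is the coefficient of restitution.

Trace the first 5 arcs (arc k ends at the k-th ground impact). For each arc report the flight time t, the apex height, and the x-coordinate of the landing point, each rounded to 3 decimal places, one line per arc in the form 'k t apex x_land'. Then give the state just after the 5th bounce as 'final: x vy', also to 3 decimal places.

1 4.442 28.868 59.565
2 3.460 14.965 105.964
3 2.491 7.758 139.372
4 1.794 4.022 163.425
5 1.291 2.085 180.743
final: 180.743 4.649

Arc 1: start y=8.080, vy=20.390 → t=4.442, apex=28.868, x_land=59.565, impact vy=-24.028
  bounce: vy ← 0.72·24.028 = 17.300
Arc 2: start y=0.000, vy=17.300 → t=3.460, apex=14.965, x_land=105.964, impact vy=-17.300
  bounce: vy ← 0.72·17.300 = 12.456
Arc 3: start y=0.000, vy=12.456 → t=2.491, apex=7.758, x_land=139.372, impact vy=-12.456
  bounce: vy ← 0.72·12.456 = 8.968
Arc 4: start y=0.000, vy=8.968 → t=1.794, apex=4.022, x_land=163.425, impact vy=-8.968
  bounce: vy ← 0.72·8.968 = 6.457
Arc 5: start y=0.000, vy=6.457 → t=1.291, apex=2.085, x_land=180.743, impact vy=-6.457
  bounce: vy ← 0.72·6.457 = 4.649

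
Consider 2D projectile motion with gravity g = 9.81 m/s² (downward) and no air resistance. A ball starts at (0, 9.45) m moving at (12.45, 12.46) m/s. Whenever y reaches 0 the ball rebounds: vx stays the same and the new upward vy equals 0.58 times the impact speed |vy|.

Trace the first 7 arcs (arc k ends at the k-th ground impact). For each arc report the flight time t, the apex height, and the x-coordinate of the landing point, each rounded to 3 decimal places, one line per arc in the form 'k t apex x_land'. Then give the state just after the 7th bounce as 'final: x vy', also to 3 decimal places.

1 3.152 17.363 39.237
2 2.182 5.841 66.409
3 1.266 1.965 82.169
4 0.734 0.661 91.309
5 0.426 0.222 96.611
6 0.247 0.075 99.686
7 0.143 0.025 101.469
final: 101.469 0.408

Arc 1: start y=9.450, vy=12.460 → t=3.152, apex=17.363, x_land=39.237, impact vy=-18.457
  bounce: vy ← 0.58·18.457 = 10.705
Arc 2: start y=0.000, vy=10.705 → t=2.182, apex=5.841, x_land=66.409, impact vy=-10.705
  bounce: vy ← 0.58·10.705 = 6.209
Arc 3: start y=0.000, vy=6.209 → t=1.266, apex=1.965, x_land=82.169, impact vy=-6.209
  bounce: vy ← 0.58·6.209 = 3.601
Arc 4: start y=0.000, vy=3.601 → t=0.734, apex=0.661, x_land=91.309, impact vy=-3.601
  bounce: vy ← 0.58·3.601 = 2.089
Arc 5: start y=0.000, vy=2.089 → t=0.426, apex=0.222, x_land=96.611, impact vy=-2.089
  bounce: vy ← 0.58·2.089 = 1.211
Arc 6: start y=0.000, vy=1.211 → t=0.247, apex=0.075, x_land=99.686, impact vy=-1.211
  bounce: vy ← 0.58·1.211 = 0.703
Arc 7: start y=0.000, vy=0.703 → t=0.143, apex=0.025, x_land=101.469, impact vy=-0.703
  bounce: vy ← 0.58·0.703 = 0.408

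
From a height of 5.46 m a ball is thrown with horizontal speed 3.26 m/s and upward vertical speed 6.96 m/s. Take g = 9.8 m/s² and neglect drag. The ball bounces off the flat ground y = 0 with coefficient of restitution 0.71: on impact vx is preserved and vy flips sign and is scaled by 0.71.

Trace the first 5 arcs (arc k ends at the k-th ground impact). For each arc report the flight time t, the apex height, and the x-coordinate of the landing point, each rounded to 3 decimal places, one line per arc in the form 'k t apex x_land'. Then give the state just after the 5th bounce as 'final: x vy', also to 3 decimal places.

Arc 1: start y=5.460, vy=6.960 → t=1.982, apex=7.932, x_land=6.463, impact vy=-12.468
  bounce: vy ← 0.71·12.468 = 8.852
Arc 2: start y=0.000, vy=8.852 → t=1.807, apex=3.998, x_land=12.352, impact vy=-8.852
  bounce: vy ← 0.71·8.852 = 6.285
Arc 3: start y=0.000, vy=6.285 → t=1.283, apex=2.016, x_land=16.534, impact vy=-6.285
  bounce: vy ← 0.71·6.285 = 4.463
Arc 4: start y=0.000, vy=4.463 → t=0.911, apex=1.016, x_land=19.503, impact vy=-4.463
  bounce: vy ← 0.71·4.463 = 3.168
Arc 5: start y=0.000, vy=3.168 → t=0.647, apex=0.512, x_land=21.611, impact vy=-3.168
  bounce: vy ← 0.71·3.168 = 2.250

1 1.982 7.932 6.463
2 1.807 3.998 12.352
3 1.283 2.016 16.534
4 0.911 1.016 19.503
5 0.647 0.512 21.611
final: 21.611 2.250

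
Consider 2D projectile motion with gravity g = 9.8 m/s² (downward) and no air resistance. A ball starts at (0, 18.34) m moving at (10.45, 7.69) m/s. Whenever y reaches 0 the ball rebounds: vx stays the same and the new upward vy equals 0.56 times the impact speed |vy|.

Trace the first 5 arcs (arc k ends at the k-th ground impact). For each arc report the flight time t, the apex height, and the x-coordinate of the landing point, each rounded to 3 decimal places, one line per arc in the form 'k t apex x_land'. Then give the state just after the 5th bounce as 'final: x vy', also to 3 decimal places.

Arc 1: start y=18.340, vy=7.690 → t=2.872, apex=21.357, x_land=30.017, impact vy=-20.460
  bounce: vy ← 0.56·20.460 = 11.457
Arc 2: start y=0.000, vy=11.457 → t=2.338, apex=6.698, x_land=54.452, impact vy=-11.457
  bounce: vy ← 0.56·11.457 = 6.416
Arc 3: start y=0.000, vy=6.416 → t=1.309, apex=2.100, x_land=68.135, impact vy=-6.416
  bounce: vy ← 0.56·6.416 = 3.593
Arc 4: start y=0.000, vy=3.593 → t=0.733, apex=0.659, x_land=75.798, impact vy=-3.593
  bounce: vy ← 0.56·3.593 = 2.012
Arc 5: start y=0.000, vy=2.012 → t=0.411, apex=0.207, x_land=80.089, impact vy=-2.012
  bounce: vy ← 0.56·2.012 = 1.127

1 2.872 21.357 30.017
2 2.338 6.698 54.452
3 1.309 2.100 68.135
4 0.733 0.659 75.798
5 0.411 0.207 80.089
final: 80.089 1.127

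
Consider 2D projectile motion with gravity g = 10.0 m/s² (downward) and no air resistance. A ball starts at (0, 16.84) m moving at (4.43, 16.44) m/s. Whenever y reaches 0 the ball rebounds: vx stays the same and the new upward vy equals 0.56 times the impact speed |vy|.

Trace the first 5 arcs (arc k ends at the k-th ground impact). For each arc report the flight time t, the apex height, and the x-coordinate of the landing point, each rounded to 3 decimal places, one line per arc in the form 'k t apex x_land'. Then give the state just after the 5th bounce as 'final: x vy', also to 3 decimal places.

Arc 1: start y=16.840, vy=16.440 → t=4.108, apex=30.354, x_land=18.198, impact vy=-24.639
  bounce: vy ← 0.56·24.639 = 13.798
Arc 2: start y=0.000, vy=13.798 → t=2.760, apex=9.519, x_land=30.423, impact vy=-13.798
  bounce: vy ← 0.56·13.798 = 7.727
Arc 3: start y=0.000, vy=7.727 → t=1.545, apex=2.985, x_land=37.269, impact vy=-7.727
  bounce: vy ← 0.56·7.727 = 4.327
Arc 4: start y=0.000, vy=4.327 → t=0.865, apex=0.936, x_land=41.102, impact vy=-4.327
  bounce: vy ← 0.56·4.327 = 2.423
Arc 5: start y=0.000, vy=2.423 → t=0.485, apex=0.294, x_land=43.249, impact vy=-2.423
  bounce: vy ← 0.56·2.423 = 1.357

1 4.108 30.354 18.198
2 2.760 9.519 30.423
3 1.545 2.985 37.269
4 0.865 0.936 41.102
5 0.485 0.294 43.249
final: 43.249 1.357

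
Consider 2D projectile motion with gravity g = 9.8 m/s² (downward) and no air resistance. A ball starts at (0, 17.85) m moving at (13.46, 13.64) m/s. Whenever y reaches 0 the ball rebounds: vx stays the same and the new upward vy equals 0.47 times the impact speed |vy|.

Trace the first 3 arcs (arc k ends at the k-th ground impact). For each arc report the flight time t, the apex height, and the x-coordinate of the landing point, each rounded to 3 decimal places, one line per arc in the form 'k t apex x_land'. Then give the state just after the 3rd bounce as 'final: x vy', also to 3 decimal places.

1 3.754 27.342 50.530
2 2.220 6.040 80.417
3 1.044 1.334 94.464
final: 94.464 2.403

Arc 1: start y=17.850, vy=13.640 → t=3.754, apex=27.342, x_land=50.530, impact vy=-23.150
  bounce: vy ← 0.47·23.150 = 10.880
Arc 2: start y=0.000, vy=10.880 → t=2.220, apex=6.040, x_land=80.417, impact vy=-10.880
  bounce: vy ← 0.47·10.880 = 5.114
Arc 3: start y=0.000, vy=5.114 → t=1.044, apex=1.334, x_land=94.464, impact vy=-5.114
  bounce: vy ← 0.47·5.114 = 2.403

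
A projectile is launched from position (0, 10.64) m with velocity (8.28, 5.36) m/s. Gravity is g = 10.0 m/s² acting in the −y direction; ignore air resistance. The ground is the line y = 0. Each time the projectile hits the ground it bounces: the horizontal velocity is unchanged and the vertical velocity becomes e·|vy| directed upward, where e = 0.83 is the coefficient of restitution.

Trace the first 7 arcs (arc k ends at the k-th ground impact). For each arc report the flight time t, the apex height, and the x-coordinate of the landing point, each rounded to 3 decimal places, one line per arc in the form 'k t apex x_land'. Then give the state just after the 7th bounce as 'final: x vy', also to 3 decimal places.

1 2.090 12.076 17.306
2 2.580 8.319 38.667
3 2.141 5.731 56.397
4 1.777 3.948 71.113
5 1.475 2.720 83.327
6 1.224 1.874 93.464
7 1.016 1.291 101.879
final: 101.879 4.217

Arc 1: start y=10.640, vy=5.360 → t=2.090, apex=12.076, x_land=17.306, impact vy=-15.541
  bounce: vy ← 0.83·15.541 = 12.899
Arc 2: start y=0.000, vy=12.899 → t=2.580, apex=8.319, x_land=38.667, impact vy=-12.899
  bounce: vy ← 0.83·12.899 = 10.706
Arc 3: start y=0.000, vy=10.706 → t=2.141, apex=5.731, x_land=56.397, impact vy=-10.706
  bounce: vy ← 0.83·10.706 = 8.886
Arc 4: start y=0.000, vy=8.886 → t=1.777, apex=3.948, x_land=71.113, impact vy=-8.886
  bounce: vy ← 0.83·8.886 = 7.376
Arc 5: start y=0.000, vy=7.376 → t=1.475, apex=2.720, x_land=83.327, impact vy=-7.376
  bounce: vy ← 0.83·7.376 = 6.122
Arc 6: start y=0.000, vy=6.122 → t=1.224, apex=1.874, x_land=93.464, impact vy=-6.122
  bounce: vy ← 0.83·6.122 = 5.081
Arc 7: start y=0.000, vy=5.081 → t=1.016, apex=1.291, x_land=101.879, impact vy=-5.081
  bounce: vy ← 0.83·5.081 = 4.217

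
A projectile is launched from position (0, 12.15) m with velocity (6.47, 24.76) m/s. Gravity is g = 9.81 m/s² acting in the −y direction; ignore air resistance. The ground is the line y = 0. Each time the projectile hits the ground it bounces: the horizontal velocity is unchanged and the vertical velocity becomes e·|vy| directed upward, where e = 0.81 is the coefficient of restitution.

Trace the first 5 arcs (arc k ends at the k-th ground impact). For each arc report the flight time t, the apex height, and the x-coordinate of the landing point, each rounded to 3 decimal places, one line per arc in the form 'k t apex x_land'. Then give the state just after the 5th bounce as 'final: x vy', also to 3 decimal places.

Arc 1: start y=12.150, vy=24.760 → t=5.498, apex=43.397, x_land=35.575, impact vy=-29.179
  bounce: vy ← 0.81·29.179 = 23.635
Arc 2: start y=0.000, vy=23.635 → t=4.819, apex=28.472, x_land=66.751, impact vy=-23.635
  bounce: vy ← 0.81·23.635 = 19.145
Arc 3: start y=0.000, vy=19.145 → t=3.903, apex=18.681, x_land=92.004, impact vy=-19.145
  bounce: vy ← 0.81·19.145 = 15.507
Arc 4: start y=0.000, vy=15.507 → t=3.162, apex=12.256, x_land=112.459, impact vy=-15.507
  bounce: vy ← 0.81·15.507 = 12.561
Arc 5: start y=0.000, vy=12.561 → t=2.561, apex=8.041, x_land=129.028, impact vy=-12.561
  bounce: vy ← 0.81·12.561 = 10.174

1 5.498 43.397 35.575
2 4.819 28.472 66.751
3 3.903 18.681 92.004
4 3.162 12.256 112.459
5 2.561 8.041 129.028
final: 129.028 10.174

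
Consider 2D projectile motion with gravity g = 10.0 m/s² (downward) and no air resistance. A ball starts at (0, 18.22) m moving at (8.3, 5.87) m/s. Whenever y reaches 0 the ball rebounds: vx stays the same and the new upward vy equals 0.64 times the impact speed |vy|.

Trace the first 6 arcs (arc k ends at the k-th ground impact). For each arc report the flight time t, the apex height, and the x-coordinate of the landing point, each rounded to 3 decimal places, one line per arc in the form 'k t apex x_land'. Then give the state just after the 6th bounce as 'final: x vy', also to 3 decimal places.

Arc 1: start y=18.220, vy=5.870 → t=2.584, apex=19.943, x_land=21.448, impact vy=-19.971
  bounce: vy ← 0.64·19.971 = 12.782
Arc 2: start y=0.000, vy=12.782 → t=2.556, apex=8.169, x_land=42.666, impact vy=-12.782
  bounce: vy ← 0.64·12.782 = 8.180
Arc 3: start y=0.000, vy=8.180 → t=1.636, apex=3.346, x_land=56.245, impact vy=-8.180
  bounce: vy ← 0.64·8.180 = 5.235
Arc 4: start y=0.000, vy=5.235 → t=1.047, apex=1.370, x_land=64.936, impact vy=-5.235
  bounce: vy ← 0.64·5.235 = 3.351
Arc 5: start y=0.000, vy=3.351 → t=0.670, apex=0.561, x_land=70.498, impact vy=-3.351
  bounce: vy ← 0.64·3.351 = 2.144
Arc 6: start y=0.000, vy=2.144 → t=0.429, apex=0.230, x_land=74.058, impact vy=-2.144
  bounce: vy ← 0.64·2.144 = 1.372

1 2.584 19.943 21.448
2 2.556 8.169 42.666
3 1.636 3.346 56.245
4 1.047 1.370 64.936
5 0.670 0.561 70.498
6 0.429 0.230 74.058
final: 74.058 1.372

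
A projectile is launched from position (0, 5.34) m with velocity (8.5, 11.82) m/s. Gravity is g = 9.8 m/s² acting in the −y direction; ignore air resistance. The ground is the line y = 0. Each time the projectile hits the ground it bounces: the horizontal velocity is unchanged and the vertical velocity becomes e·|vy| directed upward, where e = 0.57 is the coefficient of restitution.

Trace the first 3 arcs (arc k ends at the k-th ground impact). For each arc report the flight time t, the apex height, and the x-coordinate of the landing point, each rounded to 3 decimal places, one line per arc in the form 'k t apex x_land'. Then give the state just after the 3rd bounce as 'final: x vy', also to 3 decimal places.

1 2.801 12.468 23.811
2 1.818 4.051 39.268
3 1.037 1.316 48.078
final: 48.078 2.895

Arc 1: start y=5.340, vy=11.820 → t=2.801, apex=12.468, x_land=23.811, impact vy=-15.633
  bounce: vy ← 0.57·15.633 = 8.911
Arc 2: start y=0.000, vy=8.911 → t=1.818, apex=4.051, x_land=39.268, impact vy=-8.911
  bounce: vy ← 0.57·8.911 = 5.079
Arc 3: start y=0.000, vy=5.079 → t=1.037, apex=1.316, x_land=48.078, impact vy=-5.079
  bounce: vy ← 0.57·5.079 = 2.895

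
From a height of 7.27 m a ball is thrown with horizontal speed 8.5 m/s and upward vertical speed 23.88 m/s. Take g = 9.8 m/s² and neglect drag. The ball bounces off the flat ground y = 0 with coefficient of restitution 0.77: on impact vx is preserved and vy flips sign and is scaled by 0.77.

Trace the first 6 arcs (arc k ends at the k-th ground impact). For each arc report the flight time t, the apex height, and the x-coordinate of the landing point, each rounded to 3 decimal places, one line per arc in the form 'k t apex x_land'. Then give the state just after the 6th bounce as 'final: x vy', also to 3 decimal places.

Arc 1: start y=7.270, vy=23.880 → t=5.161, apex=36.365, x_land=43.868, impact vy=-26.697
  bounce: vy ← 0.77·26.697 = 20.557
Arc 2: start y=0.000, vy=20.557 → t=4.195, apex=21.561, x_land=79.528, impact vy=-20.557
  bounce: vy ← 0.77·20.557 = 15.829
Arc 3: start y=0.000, vy=15.829 → t=3.230, apex=12.783, x_land=106.986, impact vy=-15.829
  bounce: vy ← 0.77·15.829 = 12.188
Arc 4: start y=0.000, vy=12.188 → t=2.487, apex=7.579, x_land=128.129, impact vy=-12.188
  bounce: vy ← 0.77·12.188 = 9.385
Arc 5: start y=0.000, vy=9.385 → t=1.915, apex=4.494, x_land=144.409, impact vy=-9.385
  bounce: vy ← 0.77·9.385 = 7.226
Arc 6: start y=0.000, vy=7.226 → t=1.475, apex=2.664, x_land=156.945, impact vy=-7.226
  bounce: vy ← 0.77·7.226 = 5.564

1 5.161 36.365 43.868
2 4.195 21.561 79.528
3 3.230 12.783 106.986
4 2.487 7.579 128.129
5 1.915 4.494 144.409
6 1.475 2.664 156.945
final: 156.945 5.564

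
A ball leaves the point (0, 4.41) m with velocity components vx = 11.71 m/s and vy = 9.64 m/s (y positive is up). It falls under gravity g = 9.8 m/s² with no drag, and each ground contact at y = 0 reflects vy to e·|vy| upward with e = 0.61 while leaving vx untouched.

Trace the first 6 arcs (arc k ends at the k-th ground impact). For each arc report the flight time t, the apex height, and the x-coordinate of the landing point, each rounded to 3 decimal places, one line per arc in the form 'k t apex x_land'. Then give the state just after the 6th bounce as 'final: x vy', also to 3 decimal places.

1 2.350 9.151 27.522
2 1.667 3.405 47.045
3 1.017 1.267 58.955
4 0.620 0.471 66.220
5 0.378 0.175 70.651
6 0.231 0.065 73.354
final: 73.354 0.690

Arc 1: start y=4.410, vy=9.640 → t=2.350, apex=9.151, x_land=27.522, impact vy=-13.393
  bounce: vy ← 0.61·13.393 = 8.170
Arc 2: start y=0.000, vy=8.170 → t=1.667, apex=3.405, x_land=47.045, impact vy=-8.170
  bounce: vy ← 0.61·8.170 = 4.983
Arc 3: start y=0.000, vy=4.983 → t=1.017, apex=1.267, x_land=58.955, impact vy=-4.983
  bounce: vy ← 0.61·4.983 = 3.040
Arc 4: start y=0.000, vy=3.040 → t=0.620, apex=0.471, x_land=66.220, impact vy=-3.040
  bounce: vy ← 0.61·3.040 = 1.854
Arc 5: start y=0.000, vy=1.854 → t=0.378, apex=0.175, x_land=70.651, impact vy=-1.854
  bounce: vy ← 0.61·1.854 = 1.131
Arc 6: start y=0.000, vy=1.131 → t=0.231, apex=0.065, x_land=73.354, impact vy=-1.131
  bounce: vy ← 0.61·1.131 = 0.690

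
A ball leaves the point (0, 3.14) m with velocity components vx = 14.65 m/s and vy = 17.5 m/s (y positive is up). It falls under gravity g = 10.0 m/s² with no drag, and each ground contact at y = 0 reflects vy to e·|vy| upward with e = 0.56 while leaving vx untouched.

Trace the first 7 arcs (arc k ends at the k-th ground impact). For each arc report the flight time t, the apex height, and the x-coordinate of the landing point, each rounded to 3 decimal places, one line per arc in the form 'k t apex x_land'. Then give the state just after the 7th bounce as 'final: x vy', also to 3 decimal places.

Arc 1: start y=3.140, vy=17.500 → t=3.671, apex=18.453, x_land=53.781, impact vy=-19.211
  bounce: vy ← 0.56·19.211 = 10.758
Arc 2: start y=0.000, vy=10.758 → t=2.152, apex=5.787, x_land=85.302, impact vy=-10.758
  bounce: vy ← 0.56·10.758 = 6.024
Arc 3: start y=0.000, vy=6.024 → t=1.205, apex=1.815, x_land=102.954, impact vy=-6.024
  bounce: vy ← 0.56·6.024 = 3.374
Arc 4: start y=0.000, vy=3.374 → t=0.675, apex=0.569, x_land=112.839, impact vy=-3.374
  bounce: vy ← 0.56·3.374 = 1.889
Arc 5: start y=0.000, vy=1.889 → t=0.378, apex=0.178, x_land=118.374, impact vy=-1.889
  bounce: vy ← 0.56·1.889 = 1.058
Arc 6: start y=0.000, vy=1.058 → t=0.212, apex=0.056, x_land=121.474, impact vy=-1.058
  bounce: vy ← 0.56·1.058 = 0.592
Arc 7: start y=0.000, vy=0.592 → t=0.118, apex=0.018, x_land=123.210, impact vy=-0.592
  bounce: vy ← 0.56·0.592 = 0.332

1 3.671 18.453 53.781
2 2.152 5.787 85.302
3 1.205 1.815 102.954
4 0.675 0.569 112.839
5 0.378 0.178 118.374
6 0.212 0.056 121.474
7 0.118 0.018 123.210
final: 123.210 0.332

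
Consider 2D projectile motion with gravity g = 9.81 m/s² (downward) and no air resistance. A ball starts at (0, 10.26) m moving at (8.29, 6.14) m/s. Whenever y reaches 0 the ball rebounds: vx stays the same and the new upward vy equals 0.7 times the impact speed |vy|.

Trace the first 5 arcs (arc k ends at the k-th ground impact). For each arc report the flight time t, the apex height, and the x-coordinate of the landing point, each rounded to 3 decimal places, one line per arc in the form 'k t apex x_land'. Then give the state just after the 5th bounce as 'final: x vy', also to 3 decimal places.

Arc 1: start y=10.260, vy=6.140 → t=2.202, apex=12.181, x_land=18.253, impact vy=-15.460
  bounce: vy ← 0.7·15.460 = 10.822
Arc 2: start y=0.000, vy=10.822 → t=2.206, apex=5.969, x_land=36.543, impact vy=-10.822
  bounce: vy ← 0.7·10.822 = 7.575
Arc 3: start y=0.000, vy=7.575 → t=1.544, apex=2.925, x_land=49.346, impact vy=-7.575
  bounce: vy ← 0.7·7.575 = 5.303
Arc 4: start y=0.000, vy=5.303 → t=1.081, apex=1.433, x_land=58.308, impact vy=-5.303
  bounce: vy ← 0.7·5.303 = 3.712
Arc 5: start y=0.000, vy=3.712 → t=0.757, apex=0.702, x_land=64.581, impact vy=-3.712
  bounce: vy ← 0.7·3.712 = 2.598

1 2.202 12.181 18.253
2 2.206 5.969 36.543
3 1.544 2.925 49.346
4 1.081 1.433 58.308
5 0.757 0.702 64.581
final: 64.581 2.598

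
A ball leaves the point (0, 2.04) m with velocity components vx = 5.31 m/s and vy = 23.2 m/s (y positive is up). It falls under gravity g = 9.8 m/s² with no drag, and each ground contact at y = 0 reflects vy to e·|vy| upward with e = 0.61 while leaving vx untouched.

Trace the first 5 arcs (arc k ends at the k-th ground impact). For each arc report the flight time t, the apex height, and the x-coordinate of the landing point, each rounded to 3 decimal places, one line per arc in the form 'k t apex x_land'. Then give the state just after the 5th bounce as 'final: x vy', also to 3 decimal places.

Arc 1: start y=2.040, vy=23.200 → t=4.821, apex=29.501, x_land=25.600, impact vy=-24.046
  bounce: vy ← 0.61·24.046 = 14.668
Arc 2: start y=0.000, vy=14.668 → t=2.994, apex=10.977, x_land=41.495, impact vy=-14.668
  bounce: vy ← 0.61·14.668 = 8.948
Arc 3: start y=0.000, vy=8.948 → t=1.826, apex=4.085, x_land=51.192, impact vy=-8.948
  bounce: vy ← 0.61·8.948 = 5.458
Arc 4: start y=0.000, vy=5.458 → t=1.114, apex=1.520, x_land=57.106, impact vy=-5.458
  bounce: vy ← 0.61·5.458 = 3.329
Arc 5: start y=0.000, vy=3.329 → t=0.679, apex=0.566, x_land=60.714, impact vy=-3.329
  bounce: vy ← 0.61·3.329 = 2.031

1 4.821 29.501 25.600
2 2.994 10.977 41.495
3 1.826 4.085 51.192
4 1.114 1.520 57.106
5 0.679 0.566 60.714
final: 60.714 2.031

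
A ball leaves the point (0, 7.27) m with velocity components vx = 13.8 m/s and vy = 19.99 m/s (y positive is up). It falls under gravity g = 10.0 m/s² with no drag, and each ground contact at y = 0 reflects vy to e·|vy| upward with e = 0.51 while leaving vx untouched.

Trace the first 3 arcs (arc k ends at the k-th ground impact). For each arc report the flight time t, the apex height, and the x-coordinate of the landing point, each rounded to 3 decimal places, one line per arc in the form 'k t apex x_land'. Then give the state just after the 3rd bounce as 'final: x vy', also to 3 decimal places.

Arc 1: start y=7.270, vy=19.990 → t=4.334, apex=27.250, x_land=59.803, impact vy=-23.345
  bounce: vy ← 0.51·23.345 = 11.906
Arc 2: start y=0.000, vy=11.906 → t=2.381, apex=7.088, x_land=92.663, impact vy=-11.906
  bounce: vy ← 0.51·11.906 = 6.072
Arc 3: start y=0.000, vy=6.072 → t=1.214, apex=1.844, x_land=109.422, impact vy=-6.072
  bounce: vy ← 0.51·6.072 = 3.097

1 4.334 27.250 59.803
2 2.381 7.088 92.663
3 1.214 1.844 109.422
final: 109.422 3.097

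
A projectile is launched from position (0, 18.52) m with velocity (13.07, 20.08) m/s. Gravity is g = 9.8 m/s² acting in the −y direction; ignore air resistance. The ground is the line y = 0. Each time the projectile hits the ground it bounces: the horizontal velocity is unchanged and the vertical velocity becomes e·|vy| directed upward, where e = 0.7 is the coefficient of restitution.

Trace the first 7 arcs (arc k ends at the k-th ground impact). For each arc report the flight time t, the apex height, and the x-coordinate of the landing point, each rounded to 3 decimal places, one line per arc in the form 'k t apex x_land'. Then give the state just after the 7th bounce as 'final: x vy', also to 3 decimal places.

1 4.873 39.092 63.697
2 3.954 19.155 115.380
3 2.768 9.386 151.558
4 1.938 4.599 176.883
5 1.356 2.254 194.610
6 0.949 1.104 207.019
7 0.665 0.541 215.705
final: 215.705 2.280

Arc 1: start y=18.520, vy=20.080 → t=4.873, apex=39.092, x_land=63.697, impact vy=-27.680
  bounce: vy ← 0.7·27.680 = 19.376
Arc 2: start y=0.000, vy=19.376 → t=3.954, apex=19.155, x_land=115.380, impact vy=-19.376
  bounce: vy ← 0.7·19.376 = 13.563
Arc 3: start y=0.000, vy=13.563 → t=2.768, apex=9.386, x_land=151.558, impact vy=-13.563
  bounce: vy ← 0.7·13.563 = 9.494
Arc 4: start y=0.000, vy=9.494 → t=1.938, apex=4.599, x_land=176.883, impact vy=-9.494
  bounce: vy ← 0.7·9.494 = 6.646
Arc 5: start y=0.000, vy=6.646 → t=1.356, apex=2.254, x_land=194.610, impact vy=-6.646
  bounce: vy ← 0.7·6.646 = 4.652
Arc 6: start y=0.000, vy=4.652 → t=0.949, apex=1.104, x_land=207.019, impact vy=-4.652
  bounce: vy ← 0.7·4.652 = 3.257
Arc 7: start y=0.000, vy=3.257 → t=0.665, apex=0.541, x_land=215.705, impact vy=-3.257
  bounce: vy ← 0.7·3.257 = 2.280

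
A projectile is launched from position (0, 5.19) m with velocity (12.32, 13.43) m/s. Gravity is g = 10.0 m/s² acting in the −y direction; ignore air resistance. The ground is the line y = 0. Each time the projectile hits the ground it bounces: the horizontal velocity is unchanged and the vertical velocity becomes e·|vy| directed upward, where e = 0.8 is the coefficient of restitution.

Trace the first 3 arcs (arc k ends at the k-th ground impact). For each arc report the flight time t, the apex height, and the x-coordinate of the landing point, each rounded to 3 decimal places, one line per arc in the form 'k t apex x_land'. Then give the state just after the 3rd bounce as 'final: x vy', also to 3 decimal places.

Arc 1: start y=5.190, vy=13.430 → t=3.029, apex=14.208, x_land=37.314, impact vy=-16.857
  bounce: vy ← 0.8·16.857 = 13.486
Arc 2: start y=0.000, vy=13.486 → t=2.697, apex=9.093, x_land=70.543, impact vy=-13.486
  bounce: vy ← 0.8·13.486 = 10.789
Arc 3: start y=0.000, vy=10.789 → t=2.158, apex=5.820, x_land=97.126, impact vy=-10.789
  bounce: vy ← 0.8·10.789 = 8.631

1 3.029 14.208 37.314
2 2.697 9.093 70.543
3 2.158 5.820 97.126
final: 97.126 8.631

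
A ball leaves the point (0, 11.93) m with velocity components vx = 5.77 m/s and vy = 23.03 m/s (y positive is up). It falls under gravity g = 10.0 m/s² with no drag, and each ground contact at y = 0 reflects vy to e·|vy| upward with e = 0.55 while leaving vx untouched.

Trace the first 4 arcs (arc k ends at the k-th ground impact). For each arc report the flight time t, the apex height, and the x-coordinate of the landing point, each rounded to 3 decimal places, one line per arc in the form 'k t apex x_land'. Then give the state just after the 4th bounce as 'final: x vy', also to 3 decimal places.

Arc 1: start y=11.930, vy=23.030 → t=5.076, apex=38.449, x_land=29.289, impact vy=-27.731
  bounce: vy ← 0.55·27.731 = 15.252
Arc 2: start y=0.000, vy=15.252 → t=3.050, apex=11.631, x_land=46.889, impact vy=-15.252
  bounce: vy ← 0.55·15.252 = 8.388
Arc 3: start y=0.000, vy=8.388 → t=1.678, apex=3.518, x_land=56.570, impact vy=-8.388
  bounce: vy ← 0.55·8.388 = 4.614
Arc 4: start y=0.000, vy=4.614 → t=0.923, apex=1.064, x_land=61.894, impact vy=-4.614
  bounce: vy ← 0.55·4.614 = 2.538

1 5.076 38.449 29.289
2 3.050 11.631 46.889
3 1.678 3.518 56.570
4 0.923 1.064 61.894
final: 61.894 2.538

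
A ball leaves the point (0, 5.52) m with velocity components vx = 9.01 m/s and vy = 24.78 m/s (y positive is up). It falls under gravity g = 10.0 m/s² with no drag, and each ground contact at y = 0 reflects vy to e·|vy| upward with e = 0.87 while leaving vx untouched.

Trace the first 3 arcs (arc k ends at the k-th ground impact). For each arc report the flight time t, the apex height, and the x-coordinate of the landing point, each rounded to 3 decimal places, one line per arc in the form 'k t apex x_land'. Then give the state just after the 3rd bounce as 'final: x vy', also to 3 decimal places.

Arc 1: start y=5.520, vy=24.780 → t=5.170, apex=36.222, x_land=46.578, impact vy=-26.916
  bounce: vy ← 0.87·26.916 = 23.417
Arc 2: start y=0.000, vy=23.417 → t=4.683, apex=27.417, x_land=88.774, impact vy=-23.417
  bounce: vy ← 0.87·23.417 = 20.372
Arc 3: start y=0.000, vy=20.372 → t=4.074, apex=20.752, x_land=125.485, impact vy=-20.372
  bounce: vy ← 0.87·20.372 = 17.724

1 5.170 36.222 46.578
2 4.683 27.417 88.774
3 4.074 20.752 125.485
final: 125.485 17.724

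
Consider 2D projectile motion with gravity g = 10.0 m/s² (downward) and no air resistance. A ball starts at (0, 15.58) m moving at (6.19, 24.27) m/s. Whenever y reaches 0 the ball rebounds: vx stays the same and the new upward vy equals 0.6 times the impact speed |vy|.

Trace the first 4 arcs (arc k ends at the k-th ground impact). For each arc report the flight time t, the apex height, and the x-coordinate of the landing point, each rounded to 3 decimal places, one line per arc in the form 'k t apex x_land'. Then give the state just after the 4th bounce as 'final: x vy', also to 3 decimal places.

Arc 1: start y=15.580, vy=24.270 → t=5.428, apex=45.032, x_land=33.600, impact vy=-30.011
  bounce: vy ← 0.6·30.011 = 18.006
Arc 2: start y=0.000, vy=18.006 → t=3.601, apex=16.211, x_land=55.891, impact vy=-18.006
  bounce: vy ← 0.6·18.006 = 10.804
Arc 3: start y=0.000, vy=10.804 → t=2.161, apex=5.836, x_land=69.267, impact vy=-10.804
  bounce: vy ← 0.6·10.804 = 6.482
Arc 4: start y=0.000, vy=6.482 → t=1.296, apex=2.101, x_land=77.292, impact vy=-6.482
  bounce: vy ← 0.6·6.482 = 3.889

1 5.428 45.032 33.600
2 3.601 16.211 55.891
3 2.161 5.836 69.267
4 1.296 2.101 77.292
final: 77.292 3.889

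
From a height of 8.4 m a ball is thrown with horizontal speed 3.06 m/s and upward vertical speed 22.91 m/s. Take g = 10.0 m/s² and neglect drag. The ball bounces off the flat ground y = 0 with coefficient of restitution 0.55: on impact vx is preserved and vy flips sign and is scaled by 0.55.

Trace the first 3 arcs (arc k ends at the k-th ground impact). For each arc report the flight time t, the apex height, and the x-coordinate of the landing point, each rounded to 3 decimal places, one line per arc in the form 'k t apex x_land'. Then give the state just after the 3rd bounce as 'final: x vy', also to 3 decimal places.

1 4.923 34.643 15.065
2 2.895 10.480 23.925
3 1.593 3.170 28.798
final: 28.798 4.379

Arc 1: start y=8.400, vy=22.910 → t=4.923, apex=34.643, x_land=15.065, impact vy=-26.322
  bounce: vy ← 0.55·26.322 = 14.477
Arc 2: start y=0.000, vy=14.477 → t=2.895, apex=10.480, x_land=23.925, impact vy=-14.477
  bounce: vy ← 0.55·14.477 = 7.963
Arc 3: start y=0.000, vy=7.963 → t=1.593, apex=3.170, x_land=28.798, impact vy=-7.963
  bounce: vy ← 0.55·7.963 = 4.379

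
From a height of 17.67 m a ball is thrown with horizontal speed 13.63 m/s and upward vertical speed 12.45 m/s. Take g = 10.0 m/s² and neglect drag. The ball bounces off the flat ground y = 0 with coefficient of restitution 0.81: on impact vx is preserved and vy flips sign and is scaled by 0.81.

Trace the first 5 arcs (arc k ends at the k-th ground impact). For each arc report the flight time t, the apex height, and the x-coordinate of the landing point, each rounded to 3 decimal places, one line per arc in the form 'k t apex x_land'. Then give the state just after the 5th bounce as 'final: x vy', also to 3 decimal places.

Arc 1: start y=17.670, vy=12.450 → t=3.500, apex=25.420, x_land=47.702, impact vy=-22.548
  bounce: vy ← 0.81·22.548 = 18.264
Arc 2: start y=0.000, vy=18.264 → t=3.653, apex=16.678, x_land=97.489, impact vy=-18.264
  bounce: vy ← 0.81·18.264 = 14.794
Arc 3: start y=0.000, vy=14.794 → t=2.959, apex=10.943, x_land=137.816, impact vy=-14.794
  bounce: vy ← 0.81·14.794 = 11.983
Arc 4: start y=0.000, vy=11.983 → t=2.397, apex=7.179, x_land=170.481, impact vy=-11.983
  bounce: vy ← 0.81·11.983 = 9.706
Arc 5: start y=0.000, vy=9.706 → t=1.941, apex=4.710, x_land=196.940, impact vy=-9.706
  bounce: vy ← 0.81·9.706 = 7.862

1 3.500 25.420 47.702
2 3.653 16.678 97.489
3 2.959 10.943 137.816
4 2.397 7.179 170.481
5 1.941 4.710 196.940
final: 196.940 7.862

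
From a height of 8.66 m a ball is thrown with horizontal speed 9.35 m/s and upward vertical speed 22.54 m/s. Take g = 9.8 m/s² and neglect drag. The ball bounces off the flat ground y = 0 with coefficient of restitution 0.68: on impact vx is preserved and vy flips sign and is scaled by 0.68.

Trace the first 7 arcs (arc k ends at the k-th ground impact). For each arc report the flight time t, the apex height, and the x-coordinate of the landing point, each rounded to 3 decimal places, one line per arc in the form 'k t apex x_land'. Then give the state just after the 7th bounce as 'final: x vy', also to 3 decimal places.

Arc 1: start y=8.660, vy=22.540 → t=4.957, apex=34.581, x_land=46.344, impact vy=-26.034
  bounce: vy ← 0.68·26.034 = 17.703
Arc 2: start y=0.000, vy=17.703 → t=3.613, apex=15.990, x_land=80.125, impact vy=-17.703
  bounce: vy ← 0.68·17.703 = 12.038
Arc 3: start y=0.000, vy=12.038 → t=2.457, apex=7.394, x_land=103.096, impact vy=-12.038
  bounce: vy ← 0.68·12.038 = 8.186
Arc 4: start y=0.000, vy=8.186 → t=1.671, apex=3.419, x_land=118.716, impact vy=-8.186
  bounce: vy ← 0.68·8.186 = 5.567
Arc 5: start y=0.000, vy=5.567 → t=1.136, apex=1.581, x_land=129.338, impact vy=-5.567
  bounce: vy ← 0.68·5.567 = 3.785
Arc 6: start y=0.000, vy=3.785 → t=0.772, apex=0.731, x_land=136.561, impact vy=-3.785
  bounce: vy ← 0.68·3.785 = 2.574
Arc 7: start y=0.000, vy=2.574 → t=0.525, apex=0.338, x_land=141.472, impact vy=-2.574
  bounce: vy ← 0.68·2.574 = 1.750

1 4.957 34.581 46.344
2 3.613 15.990 80.125
3 2.457 7.394 103.096
4 1.671 3.419 118.716
5 1.136 1.581 129.338
6 0.772 0.731 136.561
7 0.525 0.338 141.472
final: 141.472 1.750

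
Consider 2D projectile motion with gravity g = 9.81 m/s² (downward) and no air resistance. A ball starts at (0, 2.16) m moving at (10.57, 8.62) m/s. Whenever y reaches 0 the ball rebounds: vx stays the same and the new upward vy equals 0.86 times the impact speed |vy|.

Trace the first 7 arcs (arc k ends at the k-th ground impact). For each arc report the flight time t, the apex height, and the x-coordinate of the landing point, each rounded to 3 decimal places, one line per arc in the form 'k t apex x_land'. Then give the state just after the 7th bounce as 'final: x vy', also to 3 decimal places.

1 1.980 5.947 20.927
2 1.894 4.399 40.946
3 1.629 3.253 58.162
4 1.401 2.406 72.968
5 1.205 1.780 85.701
6 1.036 1.316 96.651
7 0.891 0.973 106.069
final: 106.069 3.758

Arc 1: start y=2.160, vy=8.620 → t=1.980, apex=5.947, x_land=20.927, impact vy=-10.802
  bounce: vy ← 0.86·10.802 = 9.290
Arc 2: start y=0.000, vy=9.290 → t=1.894, apex=4.399, x_land=40.946, impact vy=-9.290
  bounce: vy ← 0.86·9.290 = 7.989
Arc 3: start y=0.000, vy=7.989 → t=1.629, apex=3.253, x_land=58.162, impact vy=-7.989
  bounce: vy ← 0.86·7.989 = 6.871
Arc 4: start y=0.000, vy=6.871 → t=1.401, apex=2.406, x_land=72.968, impact vy=-6.871
  bounce: vy ← 0.86·6.871 = 5.909
Arc 5: start y=0.000, vy=5.909 → t=1.205, apex=1.780, x_land=85.701, impact vy=-5.909
  bounce: vy ← 0.86·5.909 = 5.082
Arc 6: start y=0.000, vy=5.082 → t=1.036, apex=1.316, x_land=96.651, impact vy=-5.082
  bounce: vy ← 0.86·5.082 = 4.370
Arc 7: start y=0.000, vy=4.370 → t=0.891, apex=0.973, x_land=106.069, impact vy=-4.370
  bounce: vy ← 0.86·4.370 = 3.758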